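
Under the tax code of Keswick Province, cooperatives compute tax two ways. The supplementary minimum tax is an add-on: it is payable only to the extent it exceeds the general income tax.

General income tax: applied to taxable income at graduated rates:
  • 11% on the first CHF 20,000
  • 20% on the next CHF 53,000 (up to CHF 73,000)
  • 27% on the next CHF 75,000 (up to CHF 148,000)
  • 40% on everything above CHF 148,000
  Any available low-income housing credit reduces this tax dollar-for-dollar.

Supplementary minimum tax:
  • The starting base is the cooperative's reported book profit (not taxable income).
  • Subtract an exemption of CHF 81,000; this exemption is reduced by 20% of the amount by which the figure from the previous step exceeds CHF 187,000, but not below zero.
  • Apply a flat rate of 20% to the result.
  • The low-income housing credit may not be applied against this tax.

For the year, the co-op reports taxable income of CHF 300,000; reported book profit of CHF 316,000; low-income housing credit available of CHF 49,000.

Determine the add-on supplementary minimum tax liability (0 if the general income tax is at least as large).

Supplementary minimum tax:
  Base (reported book profit): CHF 316,000
  Exemption: CHF 81,000 − 20% × (CHF 316,000 − CHF 187,000) = CHF 81,000 − CHF 25,800 = CHF 55,200
  Base: CHF 316,000 − CHF 55,200 = CHF 260,800
  CHF 260,800 × 20% = CHF 52,160

General income tax:
  CHF 20,000 × 11% = CHF 2,200
  CHF 53,000 × 20% = CHF 10,600
  CHF 75,000 × 27% = CHF 20,250
  CHF 152,000 × 40% = CHF 60,800
  → CHF 93,850
  Less low-income housing credit CHF 49,000 → CHF 44,850

Excess of supplementary minimum tax over general income tax: CHF 52,160 − CHF 44,850 = CHF 7,310.

CHF 7,310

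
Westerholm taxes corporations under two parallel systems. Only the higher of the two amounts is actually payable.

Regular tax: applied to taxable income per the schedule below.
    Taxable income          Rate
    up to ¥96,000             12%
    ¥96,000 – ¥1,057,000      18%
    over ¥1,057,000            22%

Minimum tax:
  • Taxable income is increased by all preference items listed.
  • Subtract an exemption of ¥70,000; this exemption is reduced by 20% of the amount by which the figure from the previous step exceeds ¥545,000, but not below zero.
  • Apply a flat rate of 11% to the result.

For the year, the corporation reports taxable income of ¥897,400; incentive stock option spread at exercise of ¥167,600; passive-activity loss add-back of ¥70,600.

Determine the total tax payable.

¥155,772

Minimum tax:
  Adjusted income: ¥897,400 + ¥167,600 + ¥70,600 = ¥1,135,600
  Exemption: 20% × (¥1,135,600 − ¥545,000) = ¥118,120 ≥ ¥70,000, so the exemption is fully phased out
  Base: ¥1,135,600 − ¥0 = ¥1,135,600
  ¥1,135,600 × 11% = ¥124,916

Regular tax:
  ¥96,000 × 12% = ¥11,520
  ¥801,400 × 18% = ¥144,252
  → ¥155,772

¥155,772 > ¥124,916, so the regular tax governs.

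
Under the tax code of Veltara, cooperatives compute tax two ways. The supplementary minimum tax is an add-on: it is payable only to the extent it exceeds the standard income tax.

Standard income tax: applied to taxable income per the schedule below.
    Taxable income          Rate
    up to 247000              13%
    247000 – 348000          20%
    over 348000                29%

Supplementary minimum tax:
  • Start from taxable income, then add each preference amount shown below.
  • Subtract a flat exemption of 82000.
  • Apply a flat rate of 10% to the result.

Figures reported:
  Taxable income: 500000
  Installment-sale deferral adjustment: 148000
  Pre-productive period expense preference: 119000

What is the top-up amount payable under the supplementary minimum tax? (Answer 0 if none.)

0

Supplementary minimum tax:
  Adjusted income: 500000 + 148000 + 119000 = 767000
  Less exemption 82000 → base 685000
  685000 × 10% = 68500

Standard income tax:
  247000 × 13% = 32110
  101000 × 20% = 20200
  152000 × 29% = 44080
  → 96390

68500 ≤ 96390, so no add-on is due.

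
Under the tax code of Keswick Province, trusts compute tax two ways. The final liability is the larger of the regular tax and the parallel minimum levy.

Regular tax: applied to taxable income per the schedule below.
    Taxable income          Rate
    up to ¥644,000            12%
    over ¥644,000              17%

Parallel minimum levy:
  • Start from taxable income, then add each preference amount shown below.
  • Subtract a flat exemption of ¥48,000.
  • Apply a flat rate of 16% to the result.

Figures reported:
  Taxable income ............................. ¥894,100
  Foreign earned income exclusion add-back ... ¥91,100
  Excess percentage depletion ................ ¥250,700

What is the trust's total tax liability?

¥190,064

Parallel minimum levy:
  Adjusted income: ¥894,100 + ¥91,100 + ¥250,700 = ¥1,235,900
  Less exemption ¥48,000 → base ¥1,187,900
  ¥1,187,900 × 16% = ¥190,064

Regular tax:
  ¥644,000 × 12% = ¥77,280
  ¥250,100 × 17% = ¥42,517
  → ¥119,797

¥190,064 > ¥119,797, so the parallel minimum levy is the binding amount.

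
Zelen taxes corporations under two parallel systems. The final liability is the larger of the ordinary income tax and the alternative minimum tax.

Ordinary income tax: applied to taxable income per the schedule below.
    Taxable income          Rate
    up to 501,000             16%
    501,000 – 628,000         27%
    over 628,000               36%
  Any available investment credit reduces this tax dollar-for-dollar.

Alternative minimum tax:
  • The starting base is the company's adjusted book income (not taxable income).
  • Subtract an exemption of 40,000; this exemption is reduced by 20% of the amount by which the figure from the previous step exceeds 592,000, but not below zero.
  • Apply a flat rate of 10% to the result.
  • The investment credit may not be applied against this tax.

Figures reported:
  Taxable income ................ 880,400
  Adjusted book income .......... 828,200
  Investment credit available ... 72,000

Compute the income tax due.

Alternative minimum tax:
  Base (adjusted book income): 828,200
  Exemption: 20% × (828,200 − 592,000) = 47,240 ≥ 40,000, so the exemption is fully phased out
  Base: 828,200 − 0 = 828,200
  828,200 × 10% = 82,820

Ordinary income tax:
  501,000 × 16% = 80,160
  127,000 × 27% = 34,290
  252,400 × 36% = 90,864
  → 205,314
  Less investment credit 72,000 → 133,314

133,314 > 82,820, so the ordinary income tax governs.

133,314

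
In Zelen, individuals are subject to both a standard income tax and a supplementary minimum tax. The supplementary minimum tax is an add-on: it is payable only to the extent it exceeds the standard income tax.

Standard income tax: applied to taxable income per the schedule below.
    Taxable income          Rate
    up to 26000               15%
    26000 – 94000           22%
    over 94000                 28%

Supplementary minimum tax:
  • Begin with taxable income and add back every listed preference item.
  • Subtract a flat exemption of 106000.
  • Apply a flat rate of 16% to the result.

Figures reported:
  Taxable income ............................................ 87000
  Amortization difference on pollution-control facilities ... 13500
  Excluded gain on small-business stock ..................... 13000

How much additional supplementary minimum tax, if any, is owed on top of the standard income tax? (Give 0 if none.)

0

Supplementary minimum tax:
  Adjusted income: 87000 + 13500 + 13000 = 113500
  Less exemption 106000 → base 7500
  7500 × 16% = 1200

Standard income tax:
  26000 × 15% = 3900
  61000 × 22% = 13420
  → 17320

1200 ≤ 17320, so no add-on is due.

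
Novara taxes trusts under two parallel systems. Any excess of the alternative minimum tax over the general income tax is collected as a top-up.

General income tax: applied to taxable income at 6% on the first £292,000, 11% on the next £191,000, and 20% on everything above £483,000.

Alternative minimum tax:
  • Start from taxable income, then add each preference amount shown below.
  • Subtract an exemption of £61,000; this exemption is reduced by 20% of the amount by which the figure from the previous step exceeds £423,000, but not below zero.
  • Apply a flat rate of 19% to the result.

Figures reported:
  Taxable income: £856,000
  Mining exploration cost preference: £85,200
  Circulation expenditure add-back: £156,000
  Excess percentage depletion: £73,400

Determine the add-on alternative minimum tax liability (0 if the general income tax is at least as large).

Alternative minimum tax:
  Adjusted income: £856,000 + £85,200 + £156,000 + £73,400 = £1,170,600
  Exemption: 20% × (£1,170,600 − £423,000) = £149,520 ≥ £61,000, so the exemption is fully phased out
  Base: £1,170,600 − £0 = £1,170,600
  £1,170,600 × 19% = £222,414

General income tax:
  £292,000 × 6% = £17,520
  £191,000 × 11% = £21,010
  £373,000 × 20% = £74,600
  → £113,130

Excess of alternative minimum tax over general income tax: £222,414 − £113,130 = £109,284.

£109,284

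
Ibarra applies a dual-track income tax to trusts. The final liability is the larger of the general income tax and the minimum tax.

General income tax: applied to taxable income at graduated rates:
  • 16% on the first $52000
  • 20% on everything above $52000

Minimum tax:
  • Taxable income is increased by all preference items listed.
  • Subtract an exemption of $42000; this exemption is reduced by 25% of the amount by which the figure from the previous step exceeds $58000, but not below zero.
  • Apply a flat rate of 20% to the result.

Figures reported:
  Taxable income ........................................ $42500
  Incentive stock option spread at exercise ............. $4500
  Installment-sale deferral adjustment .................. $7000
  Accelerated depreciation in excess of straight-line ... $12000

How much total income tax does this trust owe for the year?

$6800

General income tax:
  $42500 × 16% = $6800

Minimum tax:
  Adjusted income: $42500 + $4500 + $7000 + $12000 = $66000
  Exemption: $42000 − 25% × ($66000 − $58000) = $42000 − $2000 = $40000
  Base: $66000 − $40000 = $26000
  $26000 × 20% = $5200

$6800 > $5200, so the general income tax governs.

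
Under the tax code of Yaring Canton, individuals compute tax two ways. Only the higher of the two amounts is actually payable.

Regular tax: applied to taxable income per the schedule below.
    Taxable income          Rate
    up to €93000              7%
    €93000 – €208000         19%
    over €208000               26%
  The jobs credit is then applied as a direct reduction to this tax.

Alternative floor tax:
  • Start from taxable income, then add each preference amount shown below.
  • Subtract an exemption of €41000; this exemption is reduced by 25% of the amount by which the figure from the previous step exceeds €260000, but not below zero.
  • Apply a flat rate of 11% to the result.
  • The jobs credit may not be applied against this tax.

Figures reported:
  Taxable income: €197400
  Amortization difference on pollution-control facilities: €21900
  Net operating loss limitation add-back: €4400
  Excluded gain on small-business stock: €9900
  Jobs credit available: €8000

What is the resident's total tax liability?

€21186

Alternative floor tax:
  Adjusted income: €197400 + €21900 + €4400 + €9900 = €233600
  Exemption: €233600 ≤ €260000, so full €41000 applies
  Base: €233600 − €41000 = €192600
  €192600 × 11% = €21186

Regular tax:
  €93000 × 7% = €6510
  €104400 × 19% = €19836
  → €26346
  Less jobs credit €8000 → €18346

€21186 > €18346, so the alternative floor tax is the binding amount.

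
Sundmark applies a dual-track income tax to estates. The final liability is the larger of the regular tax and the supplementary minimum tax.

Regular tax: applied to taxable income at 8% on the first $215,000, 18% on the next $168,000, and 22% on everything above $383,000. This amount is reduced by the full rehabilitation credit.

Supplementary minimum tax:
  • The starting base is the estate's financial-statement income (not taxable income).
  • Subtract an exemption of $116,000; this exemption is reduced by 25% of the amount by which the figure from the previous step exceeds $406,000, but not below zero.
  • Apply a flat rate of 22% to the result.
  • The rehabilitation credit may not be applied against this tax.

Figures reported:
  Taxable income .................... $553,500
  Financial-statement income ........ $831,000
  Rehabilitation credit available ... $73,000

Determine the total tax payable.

$180,675

Supplementary minimum tax:
  Base (financial-statement income): $831,000
  Exemption: $116,000 − 25% × ($831,000 − $406,000) = $116,000 − $106,250 = $9,750
  Base: $831,000 − $9,750 = $821,250
  $821,250 × 22% = $180,675

Regular tax:
  $215,000 × 8% = $17,200
  $168,000 × 18% = $30,240
  $170,500 × 22% = $37,510
  → $84,950
  Less rehabilitation credit $73,000 → $11,950

$180,675 > $11,950, so the supplementary minimum tax is the binding amount.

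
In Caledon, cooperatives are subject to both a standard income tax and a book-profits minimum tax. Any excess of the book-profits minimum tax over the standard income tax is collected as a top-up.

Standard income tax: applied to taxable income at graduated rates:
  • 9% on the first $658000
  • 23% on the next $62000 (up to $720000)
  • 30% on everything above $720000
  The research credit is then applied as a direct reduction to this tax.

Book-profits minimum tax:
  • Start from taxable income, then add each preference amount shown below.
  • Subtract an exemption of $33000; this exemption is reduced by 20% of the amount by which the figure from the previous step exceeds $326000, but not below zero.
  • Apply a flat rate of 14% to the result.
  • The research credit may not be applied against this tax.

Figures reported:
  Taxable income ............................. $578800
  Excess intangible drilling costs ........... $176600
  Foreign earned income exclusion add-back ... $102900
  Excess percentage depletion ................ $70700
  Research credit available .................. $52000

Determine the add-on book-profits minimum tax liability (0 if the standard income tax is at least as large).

$129968

Standard income tax:
  $578800 × 9% = $52092
  Less research credit $52000 → $92

Book-profits minimum tax:
  Adjusted income: $578800 + $176600 + $102900 + $70700 = $929000
  Exemption: 20% × ($929000 − $326000) = $120600 ≥ $33000, so the exemption is fully phased out
  Base: $929000 − $0 = $929000
  $929000 × 14% = $130060

Excess of book-profits minimum tax over standard income tax: $130060 − $92 = $129968.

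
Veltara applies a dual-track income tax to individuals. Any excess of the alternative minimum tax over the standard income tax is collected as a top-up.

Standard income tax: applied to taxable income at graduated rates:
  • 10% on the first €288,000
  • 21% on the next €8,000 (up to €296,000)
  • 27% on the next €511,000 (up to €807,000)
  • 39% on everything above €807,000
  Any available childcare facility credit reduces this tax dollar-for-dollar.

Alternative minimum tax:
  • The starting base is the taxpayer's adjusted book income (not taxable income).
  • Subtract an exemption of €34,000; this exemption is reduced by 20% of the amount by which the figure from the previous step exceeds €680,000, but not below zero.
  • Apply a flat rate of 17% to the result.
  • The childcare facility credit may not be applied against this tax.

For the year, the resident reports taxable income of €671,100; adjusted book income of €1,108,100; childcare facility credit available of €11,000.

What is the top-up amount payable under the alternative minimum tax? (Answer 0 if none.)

€67,620

Alternative minimum tax:
  Base (adjusted book income): €1,108,100
  Exemption: 20% × (€1,108,100 − €680,000) = €85,620 ≥ €34,000, so the exemption is fully phased out
  Base: €1,108,100 − €0 = €1,108,100
  €1,108,100 × 17% = €188,377

Standard income tax:
  €288,000 × 10% = €28,800
  €8,000 × 21% = €1,680
  €375,100 × 27% = €101,277
  → €131,757
  Less childcare facility credit €11,000 → €120,757

Excess of alternative minimum tax over standard income tax: €188,377 − €120,757 = €67,620.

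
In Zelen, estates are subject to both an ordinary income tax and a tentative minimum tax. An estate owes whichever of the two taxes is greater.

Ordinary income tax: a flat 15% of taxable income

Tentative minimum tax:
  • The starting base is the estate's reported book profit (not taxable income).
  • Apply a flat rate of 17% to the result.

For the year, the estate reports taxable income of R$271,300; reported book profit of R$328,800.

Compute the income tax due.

R$55,896

Tentative minimum tax:
  Base (reported book profit): R$328,800
  R$328,800 × 17% = R$55,896

Ordinary income tax:
  R$271,300 × 15% = R$40,695

R$55,896 > R$40,695, so the tentative minimum tax is the binding amount.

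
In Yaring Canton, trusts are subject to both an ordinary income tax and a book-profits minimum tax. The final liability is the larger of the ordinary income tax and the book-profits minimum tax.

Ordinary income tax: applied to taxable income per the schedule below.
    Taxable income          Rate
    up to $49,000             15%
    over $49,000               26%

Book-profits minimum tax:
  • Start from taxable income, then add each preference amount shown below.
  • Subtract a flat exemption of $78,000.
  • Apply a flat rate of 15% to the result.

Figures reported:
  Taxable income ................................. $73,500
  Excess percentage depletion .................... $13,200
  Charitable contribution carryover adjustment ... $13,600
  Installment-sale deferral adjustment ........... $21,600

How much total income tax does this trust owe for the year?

Book-profits minimum tax:
  Adjusted income: $73,500 + $13,200 + $13,600 + $21,600 = $121,900
  Less exemption $78,000 → base $43,900
  $43,900 × 15% = $6,585

Ordinary income tax:
  $49,000 × 15% = $7,350
  $24,500 × 26% = $6,370
  → $13,720

$13,720 > $6,585, so the ordinary income tax governs.

$13,720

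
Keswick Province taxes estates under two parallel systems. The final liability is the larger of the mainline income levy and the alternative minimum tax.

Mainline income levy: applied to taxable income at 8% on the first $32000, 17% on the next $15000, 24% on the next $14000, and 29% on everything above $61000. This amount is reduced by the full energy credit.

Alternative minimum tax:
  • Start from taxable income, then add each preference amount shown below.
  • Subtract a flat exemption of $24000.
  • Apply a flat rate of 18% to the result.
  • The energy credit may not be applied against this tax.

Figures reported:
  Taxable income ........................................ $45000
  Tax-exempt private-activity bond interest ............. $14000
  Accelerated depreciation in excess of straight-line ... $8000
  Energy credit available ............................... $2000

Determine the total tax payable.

$7740

Mainline income levy:
  $32000 × 8% = $2560
  $13000 × 17% = $2210
  → $4770
  Less energy credit $2000 → $2770

Alternative minimum tax:
  Adjusted income: $45000 + $14000 + $8000 = $67000
  Less exemption $24000 → base $43000
  $43000 × 18% = $7740

$7740 > $2770, so the alternative minimum tax is the binding amount.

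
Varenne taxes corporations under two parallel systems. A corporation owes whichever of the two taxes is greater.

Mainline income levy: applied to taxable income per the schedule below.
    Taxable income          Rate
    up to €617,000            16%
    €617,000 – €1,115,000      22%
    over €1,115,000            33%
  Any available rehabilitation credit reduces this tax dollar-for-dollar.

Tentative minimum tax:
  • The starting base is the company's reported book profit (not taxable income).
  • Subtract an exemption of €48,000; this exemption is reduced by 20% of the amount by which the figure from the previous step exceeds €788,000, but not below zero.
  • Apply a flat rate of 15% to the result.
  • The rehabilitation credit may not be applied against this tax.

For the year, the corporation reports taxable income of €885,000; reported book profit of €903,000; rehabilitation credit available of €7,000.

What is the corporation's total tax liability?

Tentative minimum tax:
  Base (reported book profit): €903,000
  Exemption: €48,000 − 20% × (€903,000 − €788,000) = €48,000 − €23,000 = €25,000
  Base: €903,000 − €25,000 = €878,000
  €878,000 × 15% = €131,700

Mainline income levy:
  €617,000 × 16% = €98,720
  €268,000 × 22% = €58,960
  → €157,680
  Less rehabilitation credit €7,000 → €150,680

€150,680 > €131,700, so the mainline income levy governs.

€150,680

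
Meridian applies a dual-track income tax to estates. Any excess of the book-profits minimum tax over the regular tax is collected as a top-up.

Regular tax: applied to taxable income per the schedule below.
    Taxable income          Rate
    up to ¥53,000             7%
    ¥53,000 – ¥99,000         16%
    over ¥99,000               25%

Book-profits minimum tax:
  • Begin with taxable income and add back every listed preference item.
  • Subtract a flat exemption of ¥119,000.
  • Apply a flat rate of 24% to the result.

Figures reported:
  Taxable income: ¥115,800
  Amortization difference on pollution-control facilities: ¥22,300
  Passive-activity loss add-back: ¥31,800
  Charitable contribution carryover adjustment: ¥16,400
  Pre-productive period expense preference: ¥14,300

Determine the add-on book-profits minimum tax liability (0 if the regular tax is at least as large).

¥4,314

Book-profits minimum tax:
  Adjusted income: ¥115,800 + ¥22,300 + ¥31,800 + ¥16,400 + ¥14,300 = ¥200,600
  Less exemption ¥119,000 → base ¥81,600
  ¥81,600 × 24% = ¥19,584

Regular tax:
  ¥53,000 × 7% = ¥3,710
  ¥46,000 × 16% = ¥7,360
  ¥16,800 × 25% = ¥4,200
  → ¥15,270

Excess of book-profits minimum tax over regular tax: ¥19,584 − ¥15,270 = ¥4,314.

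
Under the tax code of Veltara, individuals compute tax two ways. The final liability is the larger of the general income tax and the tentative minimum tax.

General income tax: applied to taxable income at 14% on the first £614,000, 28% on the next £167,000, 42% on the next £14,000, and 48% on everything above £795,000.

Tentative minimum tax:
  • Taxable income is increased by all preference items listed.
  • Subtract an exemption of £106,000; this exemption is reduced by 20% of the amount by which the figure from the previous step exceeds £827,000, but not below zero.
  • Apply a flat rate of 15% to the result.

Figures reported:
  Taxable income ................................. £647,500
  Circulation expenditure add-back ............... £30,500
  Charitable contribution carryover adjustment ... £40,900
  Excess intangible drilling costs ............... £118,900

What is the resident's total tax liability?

£110,094

General income tax:
  £614,000 × 14% = £85,960
  £33,500 × 28% = £9,380
  → £95,340

Tentative minimum tax:
  Adjusted income: £647,500 + £30,500 + £40,900 + £118,900 = £837,800
  Exemption: £106,000 − 20% × (£837,800 − £827,000) = £106,000 − £2,160 = £103,840
  Base: £837,800 − £103,840 = £733,960
  £733,960 × 15% = £110,094

£110,094 > £95,340, so the tentative minimum tax is the binding amount.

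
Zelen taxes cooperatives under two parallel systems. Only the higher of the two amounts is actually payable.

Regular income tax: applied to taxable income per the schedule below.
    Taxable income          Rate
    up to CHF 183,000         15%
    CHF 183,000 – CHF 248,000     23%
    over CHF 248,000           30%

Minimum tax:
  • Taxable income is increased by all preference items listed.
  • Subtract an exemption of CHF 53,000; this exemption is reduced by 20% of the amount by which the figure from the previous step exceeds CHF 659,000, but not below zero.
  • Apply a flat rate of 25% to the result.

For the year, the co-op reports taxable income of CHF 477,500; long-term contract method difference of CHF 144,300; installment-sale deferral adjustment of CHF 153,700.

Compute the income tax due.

CHF 186,450

Minimum tax:
  Adjusted income: CHF 477,500 + CHF 144,300 + CHF 153,700 = CHF 775,500
  Exemption: CHF 53,000 − 20% × (CHF 775,500 − CHF 659,000) = CHF 53,000 − CHF 23,300 = CHF 29,700
  Base: CHF 775,500 − CHF 29,700 = CHF 745,800
  CHF 745,800 × 25% = CHF 186,450

Regular income tax:
  CHF 183,000 × 15% = CHF 27,450
  CHF 65,000 × 23% = CHF 14,950
  CHF 229,500 × 30% = CHF 68,850
  → CHF 111,250

CHF 186,450 > CHF 111,250, so the minimum tax is the binding amount.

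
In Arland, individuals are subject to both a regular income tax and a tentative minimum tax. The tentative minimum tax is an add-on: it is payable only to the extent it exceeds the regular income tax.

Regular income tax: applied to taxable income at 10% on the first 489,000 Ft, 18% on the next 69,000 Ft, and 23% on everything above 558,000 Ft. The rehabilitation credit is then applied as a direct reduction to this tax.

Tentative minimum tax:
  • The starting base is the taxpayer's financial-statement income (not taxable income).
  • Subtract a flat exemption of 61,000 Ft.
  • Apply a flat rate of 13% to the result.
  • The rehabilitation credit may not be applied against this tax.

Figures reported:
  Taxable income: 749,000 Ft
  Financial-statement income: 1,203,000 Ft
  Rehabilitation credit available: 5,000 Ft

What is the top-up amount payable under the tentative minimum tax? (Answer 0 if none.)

Tentative minimum tax:
  Base (financial-statement income): 1,203,000 Ft
  Less exemption 61,000 Ft → base 1,142,000 Ft
  1,142,000 Ft × 13% = 148,460 Ft

Regular income tax:
  489,000 Ft × 10% = 48,900 Ft
  69,000 Ft × 18% = 12,420 Ft
  191,000 Ft × 23% = 43,930 Ft
  → 105,250 Ft
  Less rehabilitation credit 5,000 Ft → 100,250 Ft

Excess of tentative minimum tax over regular income tax: 148,460 Ft − 100,250 Ft = 48,210 Ft.

48,210 Ft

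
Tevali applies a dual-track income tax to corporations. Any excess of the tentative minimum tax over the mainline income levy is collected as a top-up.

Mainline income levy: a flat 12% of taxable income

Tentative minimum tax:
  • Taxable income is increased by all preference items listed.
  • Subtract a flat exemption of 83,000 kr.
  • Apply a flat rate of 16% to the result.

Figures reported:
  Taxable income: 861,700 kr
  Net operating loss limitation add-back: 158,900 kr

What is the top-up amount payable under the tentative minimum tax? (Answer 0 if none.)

Mainline income levy:
  861,700 kr × 12% = 103,404 kr

Tentative minimum tax:
  Adjusted income: 861,700 kr + 158,900 kr = 1,020,600 kr
  Less exemption 83,000 kr → base 937,600 kr
  937,600 kr × 16% = 150,016 kr

Excess of tentative minimum tax over mainline income levy: 150,016 kr − 103,404 kr = 46,612 kr.

46,612 kr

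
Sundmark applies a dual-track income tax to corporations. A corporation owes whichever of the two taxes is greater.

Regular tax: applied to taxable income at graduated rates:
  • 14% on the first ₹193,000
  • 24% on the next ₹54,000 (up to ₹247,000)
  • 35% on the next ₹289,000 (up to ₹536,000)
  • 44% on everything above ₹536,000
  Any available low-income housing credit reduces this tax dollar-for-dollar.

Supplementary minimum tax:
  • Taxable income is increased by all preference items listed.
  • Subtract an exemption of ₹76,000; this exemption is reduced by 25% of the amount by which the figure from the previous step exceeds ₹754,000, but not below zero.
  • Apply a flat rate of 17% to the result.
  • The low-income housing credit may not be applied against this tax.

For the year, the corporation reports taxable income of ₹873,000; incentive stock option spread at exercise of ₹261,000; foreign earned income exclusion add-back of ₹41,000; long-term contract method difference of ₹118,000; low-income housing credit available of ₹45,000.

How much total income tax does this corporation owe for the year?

Supplementary minimum tax:
  Adjusted income: ₹873,000 + ₹261,000 + ₹41,000 + ₹118,000 = ₹1,293,000
  Exemption: 25% × (₹1,293,000 − ₹754,000) = ₹134,750 ≥ ₹76,000, so the exemption is fully phased out
  Base: ₹1,293,000 − ₹0 = ₹1,293,000
  ₹1,293,000 × 17% = ₹219,810

Regular tax:
  ₹193,000 × 14% = ₹27,020
  ₹54,000 × 24% = ₹12,960
  ₹289,000 × 35% = ₹101,150
  ₹337,000 × 44% = ₹148,280
  → ₹289,410
  Less low-income housing credit ₹45,000 → ₹244,410

₹244,410 > ₹219,810, so the regular tax governs.

₹244,410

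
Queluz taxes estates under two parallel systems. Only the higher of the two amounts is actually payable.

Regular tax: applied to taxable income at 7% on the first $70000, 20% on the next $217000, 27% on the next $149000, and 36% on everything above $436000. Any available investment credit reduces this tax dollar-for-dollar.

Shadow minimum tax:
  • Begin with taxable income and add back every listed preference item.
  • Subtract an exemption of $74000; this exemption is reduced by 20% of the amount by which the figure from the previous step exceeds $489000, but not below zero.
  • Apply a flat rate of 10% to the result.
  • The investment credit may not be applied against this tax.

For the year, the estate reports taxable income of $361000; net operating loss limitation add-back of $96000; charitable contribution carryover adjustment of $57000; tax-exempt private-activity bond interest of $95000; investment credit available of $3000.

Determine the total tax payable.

Shadow minimum tax:
  Adjusted income: $361000 + $96000 + $57000 + $95000 = $609000
  Exemption: $74000 − 20% × ($609000 − $489000) = $74000 − $24000 = $50000
  Base: $609000 − $50000 = $559000
  $559000 × 10% = $55900

Regular tax:
  $70000 × 7% = $4900
  $217000 × 20% = $43400
  $74000 × 27% = $19980
  → $68280
  Less investment credit $3000 → $65280

$65280 > $55900, so the regular tax governs.

$65280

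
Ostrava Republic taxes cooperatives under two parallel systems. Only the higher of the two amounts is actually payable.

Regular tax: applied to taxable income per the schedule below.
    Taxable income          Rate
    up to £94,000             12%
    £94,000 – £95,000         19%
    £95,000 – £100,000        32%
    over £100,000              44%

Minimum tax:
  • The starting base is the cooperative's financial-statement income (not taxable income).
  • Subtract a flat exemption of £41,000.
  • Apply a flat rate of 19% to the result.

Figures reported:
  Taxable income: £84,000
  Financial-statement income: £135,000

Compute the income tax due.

£17,860

Regular tax:
  £84,000 × 12% = £10,080

Minimum tax:
  Base (financial-statement income): £135,000
  Less exemption £41,000 → base £94,000
  £94,000 × 19% = £17,860

£17,860 > £10,080, so the minimum tax is the binding amount.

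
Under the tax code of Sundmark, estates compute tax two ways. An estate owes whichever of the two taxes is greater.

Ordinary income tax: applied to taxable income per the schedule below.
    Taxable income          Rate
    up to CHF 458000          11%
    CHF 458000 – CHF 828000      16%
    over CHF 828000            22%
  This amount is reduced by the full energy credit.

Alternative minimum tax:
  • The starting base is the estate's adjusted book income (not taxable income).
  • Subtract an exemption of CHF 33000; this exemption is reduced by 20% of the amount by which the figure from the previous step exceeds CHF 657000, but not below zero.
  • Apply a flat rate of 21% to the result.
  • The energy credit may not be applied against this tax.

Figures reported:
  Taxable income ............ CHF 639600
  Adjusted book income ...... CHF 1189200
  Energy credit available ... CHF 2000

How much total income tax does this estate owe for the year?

CHF 249732

Ordinary income tax:
  CHF 458000 × 11% = CHF 50380
  CHF 181600 × 16% = CHF 29056
  → CHF 79436
  Less energy credit CHF 2000 → CHF 77436

Alternative minimum tax:
  Base (adjusted book income): CHF 1189200
  Exemption: 20% × (CHF 1189200 − CHF 657000) = CHF 106440 ≥ CHF 33000, so the exemption is fully phased out
  Base: CHF 1189200 − CHF 0 = CHF 1189200
  CHF 1189200 × 21% = CHF 249732

CHF 249732 > CHF 77436, so the alternative minimum tax is the binding amount.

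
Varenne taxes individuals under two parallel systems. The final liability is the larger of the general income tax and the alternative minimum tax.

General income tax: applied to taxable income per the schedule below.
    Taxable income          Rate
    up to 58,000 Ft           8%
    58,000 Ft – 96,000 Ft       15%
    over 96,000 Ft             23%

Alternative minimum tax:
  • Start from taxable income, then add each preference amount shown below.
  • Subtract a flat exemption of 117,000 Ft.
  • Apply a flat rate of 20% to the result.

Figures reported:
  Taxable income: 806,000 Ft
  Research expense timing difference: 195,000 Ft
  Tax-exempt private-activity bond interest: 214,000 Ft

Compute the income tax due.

General income tax:
  58,000 Ft × 8% = 4,640 Ft
  38,000 Ft × 15% = 5,700 Ft
  710,000 Ft × 23% = 163,300 Ft
  → 173,640 Ft

Alternative minimum tax:
  Adjusted income: 806,000 Ft + 195,000 Ft + 214,000 Ft = 1,215,000 Ft
  Less exemption 117,000 Ft → base 1,098,000 Ft
  1,098,000 Ft × 20% = 219,600 Ft

219,600 Ft > 173,640 Ft, so the alternative minimum tax is the binding amount.

219,600 Ft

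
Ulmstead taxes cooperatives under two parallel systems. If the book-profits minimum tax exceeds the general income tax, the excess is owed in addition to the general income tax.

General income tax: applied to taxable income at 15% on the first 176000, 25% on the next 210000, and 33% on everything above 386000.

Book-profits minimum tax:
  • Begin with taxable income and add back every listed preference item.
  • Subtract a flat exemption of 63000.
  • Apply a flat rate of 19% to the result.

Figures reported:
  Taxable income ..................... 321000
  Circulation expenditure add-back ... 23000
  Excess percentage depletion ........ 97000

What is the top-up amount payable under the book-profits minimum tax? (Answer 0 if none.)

9170

Book-profits minimum tax:
  Adjusted income: 321000 + 23000 + 97000 = 441000
  Less exemption 63000 → base 378000
  378000 × 19% = 71820

General income tax:
  176000 × 15% = 26400
  145000 × 25% = 36250
  → 62650

Excess of book-profits minimum tax over general income tax: 71820 − 62650 = 9170.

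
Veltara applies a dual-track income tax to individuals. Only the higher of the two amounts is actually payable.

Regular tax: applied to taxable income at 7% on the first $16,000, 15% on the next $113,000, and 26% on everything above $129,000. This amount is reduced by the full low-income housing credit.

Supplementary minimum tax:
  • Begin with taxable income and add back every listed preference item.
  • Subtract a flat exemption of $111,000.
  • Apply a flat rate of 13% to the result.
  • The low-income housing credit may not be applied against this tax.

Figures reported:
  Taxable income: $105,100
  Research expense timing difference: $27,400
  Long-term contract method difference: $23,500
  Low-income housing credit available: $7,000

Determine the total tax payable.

$7,485

Supplementary minimum tax:
  Adjusted income: $105,100 + $27,400 + $23,500 = $156,000
  Less exemption $111,000 → base $45,000
  $45,000 × 13% = $5,850

Regular tax:
  $16,000 × 7% = $1,120
  $89,100 × 15% = $13,365
  → $14,485
  Less low-income housing credit $7,000 → $7,485

$7,485 > $5,850, so the regular tax governs.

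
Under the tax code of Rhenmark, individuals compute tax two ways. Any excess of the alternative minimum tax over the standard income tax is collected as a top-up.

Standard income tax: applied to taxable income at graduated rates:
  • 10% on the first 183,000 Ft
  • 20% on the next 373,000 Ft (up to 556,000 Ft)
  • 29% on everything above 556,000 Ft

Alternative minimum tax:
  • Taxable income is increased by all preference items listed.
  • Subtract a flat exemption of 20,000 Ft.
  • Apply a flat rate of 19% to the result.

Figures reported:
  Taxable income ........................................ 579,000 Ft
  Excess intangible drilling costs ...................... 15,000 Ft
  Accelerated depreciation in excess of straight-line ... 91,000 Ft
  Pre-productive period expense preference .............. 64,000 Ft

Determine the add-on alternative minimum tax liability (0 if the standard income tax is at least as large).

38,940 Ft

Standard income tax:
  183,000 Ft × 10% = 18,300 Ft
  373,000 Ft × 20% = 74,600 Ft
  23,000 Ft × 29% = 6,670 Ft
  → 99,570 Ft

Alternative minimum tax:
  Adjusted income: 579,000 Ft + 15,000 Ft + 91,000 Ft + 64,000 Ft = 749,000 Ft
  Less exemption 20,000 Ft → base 729,000 Ft
  729,000 Ft × 19% = 138,510 Ft

Excess of alternative minimum tax over standard income tax: 138,510 Ft − 99,570 Ft = 38,940 Ft.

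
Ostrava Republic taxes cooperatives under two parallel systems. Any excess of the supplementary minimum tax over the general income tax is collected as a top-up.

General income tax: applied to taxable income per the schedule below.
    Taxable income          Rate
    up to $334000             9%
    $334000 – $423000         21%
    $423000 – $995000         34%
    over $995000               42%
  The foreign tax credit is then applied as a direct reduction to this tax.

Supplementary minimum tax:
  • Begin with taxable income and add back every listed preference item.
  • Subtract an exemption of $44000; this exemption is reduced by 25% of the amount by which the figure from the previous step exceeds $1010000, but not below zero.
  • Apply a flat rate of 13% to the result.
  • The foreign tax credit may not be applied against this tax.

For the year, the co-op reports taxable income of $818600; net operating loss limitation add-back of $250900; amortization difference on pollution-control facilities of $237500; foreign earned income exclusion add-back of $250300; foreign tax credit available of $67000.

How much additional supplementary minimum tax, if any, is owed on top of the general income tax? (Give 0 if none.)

Supplementary minimum tax:
  Adjusted income: $818600 + $250900 + $237500 + $250300 = $1557300
  Exemption: 25% × ($1557300 − $1010000) = $136825 ≥ $44000, so the exemption is fully phased out
  Base: $1557300 − $0 = $1557300
  $1557300 × 13% = $202449

General income tax:
  $334000 × 9% = $30060
  $89000 × 21% = $18690
  $395600 × 34% = $134504
  → $183254
  Less foreign tax credit $67000 → $116254

Excess of supplementary minimum tax over general income tax: $202449 − $116254 = $86195.

$86195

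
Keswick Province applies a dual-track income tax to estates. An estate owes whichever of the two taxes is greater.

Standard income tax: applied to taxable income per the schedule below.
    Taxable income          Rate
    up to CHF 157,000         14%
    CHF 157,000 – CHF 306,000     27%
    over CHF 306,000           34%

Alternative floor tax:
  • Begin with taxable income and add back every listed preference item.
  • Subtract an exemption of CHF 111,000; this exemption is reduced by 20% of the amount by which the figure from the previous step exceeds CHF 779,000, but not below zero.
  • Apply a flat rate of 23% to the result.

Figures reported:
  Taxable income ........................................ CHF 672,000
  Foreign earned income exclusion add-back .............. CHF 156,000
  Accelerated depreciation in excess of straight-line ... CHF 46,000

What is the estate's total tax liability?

Standard income tax:
  CHF 157,000 × 14% = CHF 21,980
  CHF 149,000 × 27% = CHF 40,230
  CHF 366,000 × 34% = CHF 124,440
  → CHF 186,650

Alternative floor tax:
  Adjusted income: CHF 672,000 + CHF 156,000 + CHF 46,000 = CHF 874,000
  Exemption: CHF 111,000 − 20% × (CHF 874,000 − CHF 779,000) = CHF 111,000 − CHF 19,000 = CHF 92,000
  Base: CHF 874,000 − CHF 92,000 = CHF 782,000
  CHF 782,000 × 23% = CHF 179,860

CHF 186,650 > CHF 179,860, so the standard income tax governs.

CHF 186,650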